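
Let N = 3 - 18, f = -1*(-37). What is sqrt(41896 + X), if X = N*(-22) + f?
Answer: sqrt(42263) ≈ 205.58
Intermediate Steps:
f = 37
N = -15
X = 367 (X = -15*(-22) + 37 = 330 + 37 = 367)
sqrt(41896 + X) = sqrt(41896 + 367) = sqrt(42263)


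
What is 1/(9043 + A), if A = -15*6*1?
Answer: 1/8953 ≈ 0.00011169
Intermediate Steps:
A = -90 (A = -90*1 = -90)
1/(9043 + A) = 1/(9043 - 90) = 1/8953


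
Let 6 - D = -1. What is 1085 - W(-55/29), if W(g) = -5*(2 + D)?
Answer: 1130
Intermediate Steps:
D = 7 (D = 6 - 1*(-1) = 6 + 1 = 7)
W(g) = -45 (W(g) = -5*(2 + 7) = -5*9 = -45)
1085 - W(-55/29) = 1085 - 1*(-45) = 1085 + 45 = 1130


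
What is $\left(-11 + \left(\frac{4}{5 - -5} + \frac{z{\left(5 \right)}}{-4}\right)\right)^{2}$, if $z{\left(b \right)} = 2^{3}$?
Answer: $\frac{3969}{25} \approx 158.76$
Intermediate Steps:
$z{\left(b \right)} = 8$
$\left(-11 + \left(\frac{4}{5 - -5} + \frac{z{\left(5 \right)}}{-4}\right)\right)^{2} = \left(-11 + \left(\frac{4}{5 - -5} + \frac{8}{-4}\right)\right)^{2} = \left(-11 + \left(\frac{4}{5 + 5} + 8 \left(- \frac{1}{4}\right)\right)\right)^{2} = \left(-11 - \left(2 - \frac{4}{10}\right)\right)^{2} = \left(-11 + \left(4 \cdot \frac{1}{10} - 2\right)\right)^{2} = \left(-11 + \left(\frac{2}{5} - 2\right)\right)^{2} = \left(-11 - \frac{8}{5}\right)^{2} = \left(- \frac{63}{5}\right)^{2} = \frac{3969}{25}$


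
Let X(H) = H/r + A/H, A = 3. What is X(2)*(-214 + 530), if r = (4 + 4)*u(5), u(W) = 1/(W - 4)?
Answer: 553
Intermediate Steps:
u(W) = 1/(-4 + W)
r = 8 (r = (4 + 4)/(-4 + 5) = 8/1 = 8*1 = 8)
X(H) = 3/H + H/8 (X(H) = H/8 + 3/H = 3/H + H/8)
X(2)*(-214 + 530) = (3/2 + (1/8)*2)*(-214 + 530) = (3*(1/2) + 1/4)*316 = (3/2 + 1/4)*316 = (7/4)*316 = 553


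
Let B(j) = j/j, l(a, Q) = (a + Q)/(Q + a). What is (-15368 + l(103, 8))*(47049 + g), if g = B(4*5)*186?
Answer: -725860245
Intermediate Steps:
l(a, Q) = 1 (l(a, Q) = (Q + a)/(Q + a) = 1)
B(j) = 1
g = 186 (g = 1*186 = 186)
(-15368 + l(103, 8))*(47049 + g) = (-15368 + 1)*(47049 + 186) = -15367*47235 = -725860245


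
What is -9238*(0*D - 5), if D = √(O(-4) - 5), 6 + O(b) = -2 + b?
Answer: 46190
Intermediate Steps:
O(b) = -8 + b (O(b) = -6 + (-2 + b) = -8 + b)
D = I*√17 (D = √((-8 - 4) - 5) = √(-12 - 5) = √(-17) = I*√17 ≈ 4.1231*I)
-9238*(0*D - 5) = -9238*(0*(I*√17) - 5) = -9238*(0 - 5) = -9238*(-5) = 46190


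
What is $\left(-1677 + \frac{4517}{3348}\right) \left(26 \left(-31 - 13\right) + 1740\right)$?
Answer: $- \frac{835901771}{837} \approx -9.9869 \cdot 10^{5}$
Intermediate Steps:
$\left(-1677 + \frac{4517}{3348}\right) \left(26 \left(-31 - 13\right) + 1740\right) = \left(-1677 + 4517 \cdot \frac{1}{3348}\right) \left(26 \left(-44\right) + 1740\right) = \left(-1677 + \frac{4517}{3348}\right) \left(-1144 + 1740\right) = \left(- \frac{5610079}{3348}\right) 596 = - \frac{835901771}{837}$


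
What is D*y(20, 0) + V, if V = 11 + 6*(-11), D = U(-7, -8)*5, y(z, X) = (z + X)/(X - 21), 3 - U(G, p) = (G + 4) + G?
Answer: -2455/21 ≈ -116.90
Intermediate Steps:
U(G, p) = -1 - 2*G (U(G, p) = 3 - ((G + 4) + G) = 3 - ((4 + G) + G) = 3 - (4 + 2*G) = 3 + (-4 - 2*G) = -1 - 2*G)
y(z, X) = (X + z)/(-21 + X)
D = 65 (D = (-1 - 2*(-7))*5 = (-1 + 14)*5 = 13*5 = 65)
V = -55 (V = 11 - 66 = -55)
D*y(20, 0) + V = 65*((0 + 20)/(-21 + 0)) - 55 = 65*(20/(-21)) - 55 = 65*(-1/21*20) - 55 = 65*(-20/21) - 55 = -1300/21 - 55 = -2455/21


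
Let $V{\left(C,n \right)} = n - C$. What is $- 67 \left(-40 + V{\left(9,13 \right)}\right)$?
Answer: $2412$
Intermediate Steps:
$- 67 \left(-40 + V{\left(9,13 \right)}\right) = - 67 \left(-40 + \left(13 - 9\right)\right) = - 67 \left(-40 + 4\right) = \left(-67\right) \left(-36\right) = 2412$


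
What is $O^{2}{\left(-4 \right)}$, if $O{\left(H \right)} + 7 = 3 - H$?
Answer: $0$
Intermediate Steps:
$O{\left(H \right)} = -4 - H$ ($O{\left(H \right)} = -7 - \left(-3 + H\right) = -4 - H$)
$O^{2}{\left(-4 \right)} = \left(-4 - -4\right)^{2} = \left(-4 + 4\right)^{2} = 0^{2} = 0$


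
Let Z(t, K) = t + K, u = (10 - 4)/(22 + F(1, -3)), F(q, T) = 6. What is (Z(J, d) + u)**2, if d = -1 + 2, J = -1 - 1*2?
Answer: 625/196 ≈ 3.1888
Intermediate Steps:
J = -3 (J = -1 - 2 = -3)
d = 1
u = 3/14 (u = (10 - 4)/(22 + 6) = 6/28 = 6*(1/28) = 3/14 ≈ 0.21429)
Z(t, K) = K + t
(Z(J, d) + u)**2 = ((1 - 3) + 3/14)**2 = (-2 + 3/14)**2 = (-25/14)**2 = 625/196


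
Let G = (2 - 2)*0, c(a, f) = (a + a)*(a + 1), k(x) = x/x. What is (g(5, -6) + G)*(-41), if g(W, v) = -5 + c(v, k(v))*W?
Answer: -12095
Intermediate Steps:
k(x) = 1
c(a, f) = 2*a*(1 + a) (c(a, f) = (2*a)*(1 + a) = 2*a*(1 + a))
G = 0 (G = 0*0 = 0)
g(W, v) = -5 + 2*W*v*(1 + v) (g(W, v) = -5 + (2*v*(1 + v))*W = -5 + 2*W*v*(1 + v))
(g(5, -6) + G)*(-41) = ((-5 + 2*5*(-6)*(1 - 6)) + 0)*(-41) = ((-5 + 2*5*(-6)*(-5)) + 0)*(-41) = ((-5 + 300) + 0)*(-41) = (295 + 0)*(-41) = 295*(-41) = -12095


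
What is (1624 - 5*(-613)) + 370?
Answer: 5059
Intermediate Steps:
(1624 - 5*(-613)) + 370 = (1624 + 3065) + 370 = 4689 + 370 = 5059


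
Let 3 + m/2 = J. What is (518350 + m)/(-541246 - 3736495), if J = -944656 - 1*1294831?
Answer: 3960630/4277741 ≈ 0.92587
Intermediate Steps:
J = -2239487 (J = -944656 - 1294831 = -2239487)
m = -4478980 (m = -6 + 2*(-2239487) = -6 - 4478974 = -4478980)
(518350 + m)/(-541246 - 3736495) = (518350 - 4478980)/(-541246 - 3736495) = -3960630/(-4277741) = -3960630*(-1/4277741) = 3960630/4277741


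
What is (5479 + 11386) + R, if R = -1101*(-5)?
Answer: 22370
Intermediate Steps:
R = 5505
(5479 + 11386) + R = (5479 + 11386) + 5505 = 16865 + 5505 = 22370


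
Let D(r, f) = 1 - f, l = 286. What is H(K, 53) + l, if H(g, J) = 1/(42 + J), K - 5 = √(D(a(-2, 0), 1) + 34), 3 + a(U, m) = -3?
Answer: 27171/95 ≈ 286.01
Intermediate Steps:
a(U, m) = -6 (a(U, m) = -3 - 3 = -6)
K = 5 + √34 (K = 5 + √((1 - 1*1) + 34) = 5 + √((1 - 1) + 34) = 5 + √(0 + 34) = 5 + √34 ≈ 10.831)
H(K, 53) + l = 1/(42 + 53) + 286 = 1/95 + 286 = 27171/95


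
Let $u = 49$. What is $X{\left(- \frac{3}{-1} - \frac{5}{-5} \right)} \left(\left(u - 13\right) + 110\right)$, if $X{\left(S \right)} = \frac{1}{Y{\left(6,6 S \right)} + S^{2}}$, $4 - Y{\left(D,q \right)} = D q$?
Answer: $- \frac{73}{62} \approx -1.1774$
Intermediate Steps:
$Y{\left(D,q \right)} = 4 - D q$
$X{\left(S \right)} = \frac{1}{4 + S^{2} - 36 S}$ ($X{\left(S \right)} = \frac{1}{\left(4 - 6 \cdot 6 S\right) + S^{2}} = \frac{1}{\left(4 - 36 S\right) + S^{2}} = \frac{1}{4 + S^{2} - 36 S}$)
$X{\left(- \frac{3}{-1} - \frac{5}{-5} \right)} \left(\left(u - 13\right) + 110\right) = \frac{\left(49 - 13\right) + 110}{4 + \left(- \frac{3}{-1} - \frac{5}{-5}\right)^{2} - 36 \left(- \frac{3}{-1} - \frac{5}{-5}\right)} = \frac{\left(49 - 13\right) + 110}{4 + \left(\left(-3\right) \left(-1\right) - -1\right)^{2} - 36 \left(\left(-3\right) \left(-1\right) - -1\right)} = \frac{36 + 110}{4 + \left(3 + 1\right)^{2} - 36 \left(3 + 1\right)} = \frac{1}{4 + 4^{2} - 144} \cdot 146 = \frac{1}{4 + 16 - 144} \cdot 146 = \frac{1}{-124} \cdot 146 = \left(- \frac{1}{124}\right) 146 = - \frac{73}{62}$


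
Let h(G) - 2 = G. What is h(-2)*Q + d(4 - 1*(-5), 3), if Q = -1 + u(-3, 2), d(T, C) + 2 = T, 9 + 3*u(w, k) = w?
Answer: 7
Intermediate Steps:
u(w, k) = -3 + w/3
h(G) = 2 + G
d(T, C) = -2 + T
Q = -5 (Q = -1 + (-3 + (⅓)*(-3)) = -1 + (-3 - 1) = -1 - 4 = -5)
h(-2)*Q + d(4 - 1*(-5), 3) = (2 - 2)*(-5) + (-2 + (4 - 1*(-5))) = 0*(-5) + (-2 + (4 + 5)) = 0 + (-2 + 9) = 0 + 7 = 7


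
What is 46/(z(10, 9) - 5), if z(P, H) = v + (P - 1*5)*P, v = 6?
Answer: 46/51 ≈ 0.90196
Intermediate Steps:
z(P, H) = 6 + P*(-5 + P) (z(P, H) = 6 + (P - 1*5)*P = 6 + (P - 5)*P = 6 + (-5 + P)*P = 6 + P*(-5 + P))
46/(z(10, 9) - 5) = 46/((6 + 10² - 5*10) - 5) = 46/((6 + 100 - 50) - 5) = 46/(56 - 5) = 46/51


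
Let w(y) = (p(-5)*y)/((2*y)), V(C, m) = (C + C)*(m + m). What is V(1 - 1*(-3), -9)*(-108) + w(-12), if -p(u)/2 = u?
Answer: 15557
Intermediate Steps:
p(u) = -2*u
V(C, m) = 4*C*m (V(C, m) = (2*C)*(2*m) = 4*C*m)
w(y) = 5 (w(y) = ((-2*(-5))*y)/((2*y)) = (10*y)*(1/(2*y)) = 5)
V(1 - 1*(-3), -9)*(-108) + w(-12) = (4*(1 - 1*(-3))*(-9))*(-108) + 5 = (4*(1 + 3)*(-9))*(-108) + 5 = (4*4*(-9))*(-108) + 5 = -144*(-108) + 5 = 15552 + 5 = 15557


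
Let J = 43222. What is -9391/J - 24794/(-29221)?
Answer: 797231857/1262990062 ≈ 0.63123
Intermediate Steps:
-9391/J - 24794/(-29221) = -9391/43222 - 24794/(-29221) = -9391*1/43222 - 24794*(-1/29221) = -9391/43222 + 24794/29221 = 797231857/1262990062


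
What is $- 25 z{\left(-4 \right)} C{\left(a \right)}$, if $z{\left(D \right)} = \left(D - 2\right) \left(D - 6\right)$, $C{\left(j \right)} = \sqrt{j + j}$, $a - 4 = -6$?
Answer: $- 3000 i \approx - 3000.0 i$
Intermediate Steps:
$a = -2$ ($a = 4 - 6 = -2$)
$C{\left(j \right)} = \sqrt{2} \sqrt{j}$ ($C{\left(j \right)} = \sqrt{2 j} = \sqrt{2} \sqrt{j}$)
$z{\left(D \right)} = \left(-6 + D\right) \left(-2 + D\right)$ ($z{\left(D \right)} = \left(-2 + D\right) \left(D - 6\right) = \left(-2 + D\right) \left(-6 + D\right) = \left(-6 + D\right) \left(-2 + D\right)$)
$- 25 z{\left(-4 \right)} C{\left(a \right)} = - 25 \left(12 + \left(-4\right)^{2} - -32\right) \sqrt{2} \sqrt{-2} = - 25 \left(12 + 16 + 32\right) \sqrt{2} i \sqrt{2} = \left(-25\right) 60 \cdot 2 i = - 1500 \cdot 2 i = - 3000 i$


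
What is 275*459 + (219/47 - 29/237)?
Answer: 1406070815/11139 ≈ 1.2623e+5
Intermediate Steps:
275*459 + (219/47 - 29/237) = 126225 + (219*(1/47) - 29*1/237) = 126225 + (219/47 - 29/237) = 126225 + 50540/11139 = 1406070815/11139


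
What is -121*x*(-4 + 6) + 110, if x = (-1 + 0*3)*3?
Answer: 836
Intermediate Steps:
x = -3 (x = (-1 + 0)*3 = -1*3 = -3)
-121*x*(-4 + 6) + 110 = -(-363)*(-4 + 6) + 110 = -(-363)*2 + 110 = -121*(-6) + 110 = 726 + 110 = 836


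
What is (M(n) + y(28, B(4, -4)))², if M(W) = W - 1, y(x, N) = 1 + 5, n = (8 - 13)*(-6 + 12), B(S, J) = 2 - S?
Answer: 625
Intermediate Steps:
n = -30 (n = -5*6 = -30)
y(x, N) = 6
M(W) = -1 + W
(M(n) + y(28, B(4, -4)))² = ((-1 - 30) + 6)² = (-31 + 6)² = (-25)² = 625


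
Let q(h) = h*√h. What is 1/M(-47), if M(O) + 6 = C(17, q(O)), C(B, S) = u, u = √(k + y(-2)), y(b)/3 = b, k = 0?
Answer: -⅐ - I*√6/42 ≈ -0.14286 - 0.058321*I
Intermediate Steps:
y(b) = 3*b
u = I*√6 (u = √(0 + 3*(-2)) = √(0 - 6) = √(-6) = I*√6 ≈ 2.4495*I)
q(h) = h^(3/2)
C(B, S) = I*√6
M(O) = -6 + I*√6
1/M(-47) = 1/(-6 + I*√6)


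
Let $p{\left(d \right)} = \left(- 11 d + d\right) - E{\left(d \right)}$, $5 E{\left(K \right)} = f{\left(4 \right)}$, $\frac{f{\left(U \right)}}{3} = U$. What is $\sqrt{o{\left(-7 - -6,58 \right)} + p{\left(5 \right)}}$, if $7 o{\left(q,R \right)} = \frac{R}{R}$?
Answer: $\frac{i \sqrt{64015}}{35} \approx 7.2289 i$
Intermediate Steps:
$f{\left(U \right)} = 3 U$
$o{\left(q,R \right)} = \frac{1}{7}$ ($o{\left(q,R \right)} = \frac{R \frac{1}{R}}{7} = \frac{1}{7} \cdot 1 = \frac{1}{7}$)
$E{\left(K \right)} = \frac{12}{5}$ ($E{\left(K \right)} = \frac{3 \cdot 4}{5} = \frac{1}{5} \cdot 12 = \frac{12}{5}$)
$p{\left(d \right)} = - \frac{12}{5} - 10 d$ ($p{\left(d \right)} = \left(- 11 d + d\right) - \frac{12}{5} = - 10 d - \frac{12}{5} = - \frac{12}{5} - 10 d$)
$\sqrt{o{\left(-7 - -6,58 \right)} + p{\left(5 \right)}} = \sqrt{\frac{1}{7} - \frac{262}{5}} = \sqrt{- \frac{1829}{35}} = \frac{i \sqrt{64015}}{35}$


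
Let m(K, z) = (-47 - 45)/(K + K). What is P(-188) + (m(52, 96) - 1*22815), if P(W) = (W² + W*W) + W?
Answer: 1239787/26 ≈ 47684.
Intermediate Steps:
m(K, z) = -46/K (m(K, z) = -92*1/(2*K) = -46/K)
P(W) = W + 2*W² (P(W) = (W² + W²) + W = 2*W² + W = W + 2*W²)
P(-188) + (m(52, 96) - 1*22815) = -188*(1 + 2*(-188)) + (-46/52 - 1*22815) = -188*(1 - 376) + (-46*1/52 - 22815) = -188*(-375) + (-23/26 - 22815) = 70500 - 593213/26 = 1239787/26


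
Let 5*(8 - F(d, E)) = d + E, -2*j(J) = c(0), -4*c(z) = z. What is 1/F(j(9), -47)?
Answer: 5/87 ≈ 0.057471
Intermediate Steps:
c(z) = -z/4
j(J) = 0 (j(J) = -(-1)*0/8 = -½*0 = 0)
F(d, E) = 8 - E/5 - d/5 (F(d, E) = 8 - (d + E)/5 = 8 - (E + d)/5 = 8 + (-E/5 - d/5) = 8 - E/5 - d/5)
1/F(j(9), -47) = 1/(8 - ⅕*(-47) - ⅕*0) = 1/(8 + 47/5 + 0) = 1/(87/5) = 5/87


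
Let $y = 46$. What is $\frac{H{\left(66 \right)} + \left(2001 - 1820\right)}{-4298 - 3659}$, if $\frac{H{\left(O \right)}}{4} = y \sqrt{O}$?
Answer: $- \frac{181}{7957} - \frac{184 \sqrt{66}}{7957} \approx -0.21061$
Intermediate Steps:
$H{\left(O \right)} = 184 \sqrt{O}$ ($H{\left(O \right)} = 4 \cdot 46 \sqrt{O} = 184 \sqrt{O}$)
$\frac{H{\left(66 \right)} + \left(2001 - 1820\right)}{-4298 - 3659} = \frac{184 \sqrt{66} + \left(2001 - 1820\right)}{-4298 - 3659} = \frac{184 \sqrt{66} + 181}{-7957} = \left(181 + 184 \sqrt{66}\right) \left(- \frac{1}{7957}\right) = - \frac{181}{7957} - \frac{184 \sqrt{66}}{7957}$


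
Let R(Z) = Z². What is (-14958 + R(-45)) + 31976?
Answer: 19043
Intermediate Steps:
(-14958 + R(-45)) + 31976 = (-14958 + (-45)²) + 31976 = (-14958 + 2025) + 31976 = -12933 + 31976 = 19043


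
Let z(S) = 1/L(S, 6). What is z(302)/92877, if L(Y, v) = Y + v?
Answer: 1/28606116 ≈ 3.4958e-8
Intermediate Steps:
z(S) = 1/(6 + S) (z(S) = 1/(S + 6) = 1/(6 + S))
z(302)/92877 = 1/((6 + 302)*92877) = (1/92877)/308 = (1/308)*(1/92877) = 1/28606116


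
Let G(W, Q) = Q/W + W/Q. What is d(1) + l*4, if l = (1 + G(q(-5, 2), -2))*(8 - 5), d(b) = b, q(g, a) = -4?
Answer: 43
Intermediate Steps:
l = 21/2 (l = (1 + (-2/(-4) - 4/(-2)))*(8 - 5) = (1 + (-2*(-¼) - 4*(-½)))*3 = (1 + (½ + 2))*3 = (1 + 5/2)*3 = (7/2)*3 = 21/2 ≈ 10.500)
d(1) + l*4 = 1 + (21/2)*4 = 1 + 42 = 43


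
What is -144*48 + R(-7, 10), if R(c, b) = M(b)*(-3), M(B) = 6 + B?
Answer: -6960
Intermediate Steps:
R(c, b) = -18 - 3*b (R(c, b) = (6 + b)*(-3) = -18 - 3*b)
-144*48 + R(-7, 10) = -144*48 + (-18 - 3*10) = -6912 + (-18 - 30) = -6912 - 48 = -6960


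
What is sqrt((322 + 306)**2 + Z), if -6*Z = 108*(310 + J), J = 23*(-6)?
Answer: 2*sqrt(97822) ≈ 625.53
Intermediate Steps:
J = -138
Z = -3096 (Z = -18*(310 - 138) = -18*172 = -1/6*18576 = -3096)
sqrt((322 + 306)**2 + Z) = sqrt((322 + 306)**2 - 3096) = sqrt(628**2 - 3096) = sqrt(394384 - 3096) = sqrt(391288) = 2*sqrt(97822)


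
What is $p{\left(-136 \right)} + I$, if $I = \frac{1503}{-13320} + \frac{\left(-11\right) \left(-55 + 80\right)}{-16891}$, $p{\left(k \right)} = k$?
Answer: $- \frac{3402234277}{24998680} \approx -136.1$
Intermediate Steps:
$I = - \frac{2413797}{24998680}$ ($I = 1503 \left(- \frac{1}{13320}\right) + \left(-11\right) 25 \left(- \frac{1}{16891}\right) = - \frac{167}{1480} - - \frac{275}{16891} = - \frac{167}{1480} + \frac{275}{16891} = - \frac{2413797}{24998680} \approx -0.096557$)
$p{\left(-136 \right)} + I = -136 - \frac{2413797}{24998680} = - \frac{3402234277}{24998680}$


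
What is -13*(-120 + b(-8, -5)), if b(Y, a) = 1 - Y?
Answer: 1443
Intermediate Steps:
-13*(-120 + b(-8, -5)) = -13*(-120 + (1 - 1*(-8))) = -13*(-120 + (1 + 8)) = -13*(-120 + 9) = -13*(-111) = 1443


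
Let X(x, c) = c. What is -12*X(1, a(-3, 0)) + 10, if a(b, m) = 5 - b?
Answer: -86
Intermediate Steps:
-12*X(1, a(-3, 0)) + 10 = -12*(5 - 1*(-3)) + 10 = -12*(5 + 3) + 10 = -12*8 + 10 = -96 + 10 = -86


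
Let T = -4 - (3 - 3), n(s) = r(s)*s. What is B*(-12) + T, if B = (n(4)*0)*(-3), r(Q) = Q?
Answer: -4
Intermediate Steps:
n(s) = s² (n(s) = s*s = s²)
T = -4 (T = -4 - 1*0 = -4 + 0 = -4)
B = 0 (B = (4²*0)*(-3) = (16*0)*(-3) = 0*(-3) = 0)
B*(-12) + T = 0*(-12) - 4 = 0 - 4 = -4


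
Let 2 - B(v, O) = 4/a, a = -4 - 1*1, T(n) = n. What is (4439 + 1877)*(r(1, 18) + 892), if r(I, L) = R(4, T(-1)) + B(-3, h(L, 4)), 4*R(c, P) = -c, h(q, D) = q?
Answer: 28226204/5 ≈ 5.6452e+6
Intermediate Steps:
a = -5 (a = -4 - 1 = -5)
R(c, P) = -c/4 (R(c, P) = (-c)/4 = -c/4)
B(v, O) = 14/5 (B(v, O) = 2 - 4/(-5) = 2 - 4*(-1)/5 = 2 - 1*(-⅘) = 2 + ⅘ = 14/5)
r(I, L) = 9/5 (r(I, L) = -¼*4 + 14/5 = -1 + 14/5 = 9/5)
(4439 + 1877)*(r(1, 18) + 892) = (4439 + 1877)*(9/5 + 892) = 6316*(4469/5) = 28226204/5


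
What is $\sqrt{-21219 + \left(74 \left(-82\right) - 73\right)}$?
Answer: $12 i \sqrt{190} \approx 165.41 i$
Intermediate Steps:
$\sqrt{-21219 + \left(74 \left(-82\right) - 73\right)} = \sqrt{-21219 - 6141} = \sqrt{-27360} = 12 i \sqrt{190}$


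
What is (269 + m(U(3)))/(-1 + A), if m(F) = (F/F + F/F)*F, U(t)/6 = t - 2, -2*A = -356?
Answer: 281/177 ≈ 1.5876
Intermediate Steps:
A = 178 (A = -½*(-356) = 178)
U(t) = -12 + 6*t (U(t) = 6*(t - 2) = 6*(-2 + t) = -12 + 6*t)
m(F) = 2*F (m(F) = (1 + 1)*F = 2*F)
(269 + m(U(3)))/(-1 + A) = (269 + 2*(-12 + 6*3))/(-1 + 178) = (269 + 2*(-12 + 18))/177 = (269 + 2*6)*(1/177) = (269 + 12)*(1/177) = 281*(1/177) = 281/177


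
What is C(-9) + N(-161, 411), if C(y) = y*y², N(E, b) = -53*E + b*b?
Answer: 176725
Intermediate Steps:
N(E, b) = b² - 53*E (N(E, b) = -53*E + b² = b² - 53*E)
C(y) = y³
C(-9) + N(-161, 411) = (-9)³ + (411² - 53*(-161)) = -729 + (168921 + 8533) = -729 + 177454 = 176725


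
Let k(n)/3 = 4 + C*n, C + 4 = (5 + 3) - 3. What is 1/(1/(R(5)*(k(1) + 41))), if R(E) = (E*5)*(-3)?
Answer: -4200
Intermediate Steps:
C = 1 (C = -4 + ((5 + 3) - 3) = -4 + (8 - 3) = -4 + 5 = 1)
R(E) = -15*E (R(E) = (5*E)*(-3) = -15*E)
k(n) = 12 + 3*n (k(n) = 3*(4 + 1*n) = 3*(4 + n) = 12 + 3*n)
1/(1/(R(5)*(k(1) + 41))) = 1/(1/((-15*5)*((12 + 3*1) + 41))) = 1/(1/(-75*((12 + 3) + 41))) = 1/(1/(-75*(15 + 41))) = 1/(1/(-75*56)) = 1/(1/(-4200)) = 1/(-1/4200) = -4200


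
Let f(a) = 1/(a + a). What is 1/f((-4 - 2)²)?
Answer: 72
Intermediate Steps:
f(a) = 1/(2*a)
1/f((-4 - 2)²) = 1/(1/(2*((-4 - 2)²))) = 1/(1/(2*((-6)²))) = 1/((½)/36) = 1/((½)*(1/36)) = 1/(1/72) = 72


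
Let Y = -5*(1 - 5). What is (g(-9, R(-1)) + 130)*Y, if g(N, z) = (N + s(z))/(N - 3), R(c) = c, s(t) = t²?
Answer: 7840/3 ≈ 2613.3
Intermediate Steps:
g(N, z) = (N + z²)/(-3 + N) (g(N, z) = (N + z²)/(N - 3) = (N + z²)/(-3 + N))
Y = 20 (Y = -5*(-4) = 20)
(g(-9, R(-1)) + 130)*Y = ((-9 + (-1)²)/(-3 - 9) + 130)*20 = ((-9 + 1)/(-12) + 130)*20 = (-1/12*(-8) + 130)*20 = (⅔ + 130)*20 = (392/3)*20 = 7840/3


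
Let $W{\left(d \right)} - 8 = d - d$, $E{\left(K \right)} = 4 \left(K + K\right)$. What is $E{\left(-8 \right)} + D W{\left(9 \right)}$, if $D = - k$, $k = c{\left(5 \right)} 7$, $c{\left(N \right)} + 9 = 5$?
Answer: $160$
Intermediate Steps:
$c{\left(N \right)} = -4$ ($c{\left(N \right)} = -9 + 5 = -4$)
$E{\left(K \right)} = 8 K$ ($E{\left(K \right)} = 4 \cdot 2 K = 8 K$)
$k = -28$ ($k = \left(-4\right) 7 = -28$)
$W{\left(d \right)} = 8$ ($W{\left(d \right)} = 8 + \left(d - d\right) = 8 + 0 = 8$)
$D = 28$ ($D = \left(-1\right) \left(-28\right) = 28$)
$E{\left(-8 \right)} + D W{\left(9 \right)} = 8 \left(-8\right) + 28 \cdot 8 = -64 + 224 = 160$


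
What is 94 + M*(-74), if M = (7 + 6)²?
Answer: -12412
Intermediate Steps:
M = 169 (M = 13² = 169)
94 + M*(-74) = 94 + 169*(-74) = 94 - 12506 = -12412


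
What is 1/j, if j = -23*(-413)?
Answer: 1/9499 ≈ 0.00010527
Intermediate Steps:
j = 9499
1/j = 1/9499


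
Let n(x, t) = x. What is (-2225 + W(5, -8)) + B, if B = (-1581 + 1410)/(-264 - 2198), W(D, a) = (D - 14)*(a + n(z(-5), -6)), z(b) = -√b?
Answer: -5300515/2462 + 9*I*√5 ≈ -2152.9 + 20.125*I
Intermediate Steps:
W(D, a) = (-14 + D)*(a - I*√5) (W(D, a) = (D - 14)*(a - √(-5)) = (-14 + D)*(a - I*√5))
B = 171/2462 (B = -171/(-2462) = -171*(-1/2462) = 171/2462 ≈ 0.069456)
(-2225 + W(5, -8)) + B = (-2225 + (-14*(-8) + 5*(-8) + 14*I*√5 - 1*I*5*√5)) + 171/2462 = (-2225 + (112 - 40 + 14*I*√5 - 5*I*√5)) + 171/2462 = (-2225 + (72 + 9*I*√5)) + 171/2462 = (-2153 + 9*I*√5) + 171/2462 = -5300515/2462 + 9*I*√5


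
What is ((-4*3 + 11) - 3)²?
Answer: 16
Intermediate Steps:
((-4*3 + 11) - 3)² = ((-12 + 11) - 3)² = (-1 - 3)² = (-4)² = 16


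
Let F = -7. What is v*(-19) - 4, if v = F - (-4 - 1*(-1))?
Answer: 72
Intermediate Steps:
v = -4 (v = -7 - (-4 - 1*(-1)) = -7 - (-4 + 1) = -7 - 1*(-3) = -7 + 3 = -4)
v*(-19) - 4 = -4*(-19) - 4 = 76 - 4 = 72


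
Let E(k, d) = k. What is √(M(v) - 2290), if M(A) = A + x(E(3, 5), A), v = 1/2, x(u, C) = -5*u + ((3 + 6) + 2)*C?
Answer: 11*I*√19 ≈ 47.948*I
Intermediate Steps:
x(u, C) = -5*u + 11*C (x(u, C) = -5*u + (9 + 2)*C = -5*u + 11*C)
v = ½ ≈ 0.50000
M(A) = -15 + 12*A (M(A) = A + (-5*3 + 11*A) = A + (-15 + 11*A) = -15 + 12*A)
√(M(v) - 2290) = √((-15 + 12*(½)) - 2290) = √((-15 + 6) - 2290) = √(-9 - 2290) = √(-2299) = 11*I*√19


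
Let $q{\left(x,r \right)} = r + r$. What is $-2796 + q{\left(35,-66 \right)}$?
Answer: $-2928$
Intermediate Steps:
$q{\left(x,r \right)} = 2 r$
$-2796 + q{\left(35,-66 \right)} = -2796 + 2 \left(-66\right) = -2796 - 132 = -2928$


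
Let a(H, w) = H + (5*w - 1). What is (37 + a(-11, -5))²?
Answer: 0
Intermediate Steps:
a(H, w) = -1 + H + 5*w (a(H, w) = H + (-1 + 5*w) = -1 + H + 5*w)
(37 + a(-11, -5))² = (37 + (-1 - 11 + 5*(-5)))² = (37 + (-1 - 11 - 25))² = (37 - 37)² = 0² = 0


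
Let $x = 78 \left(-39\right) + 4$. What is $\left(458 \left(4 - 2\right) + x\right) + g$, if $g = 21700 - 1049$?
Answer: $18529$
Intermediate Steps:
$g = 20651$ ($g = 21700 - 1049 = 20651$)
$x = -3038$ ($x = -3042 + 4 = -3038$)
$\left(458 \left(4 - 2\right) + x\right) + g = \left(458 \left(4 - 2\right) - 3038\right) + 20651 = \left(458 \cdot 2 - 3038\right) + 20651 = \left(916 - 3038\right) + 20651 = -2122 + 20651 = 18529$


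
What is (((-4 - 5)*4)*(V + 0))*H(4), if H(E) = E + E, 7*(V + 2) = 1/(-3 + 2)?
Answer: 4320/7 ≈ 617.14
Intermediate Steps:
V = -15/7 (V = -2 + 1/(7*(-3 + 2)) = -2 + (1/7)/(-1) = -2 + (1/7)*(-1) = -2 - 1/7 = -15/7 ≈ -2.1429)
H(E) = 2*E
(((-4 - 5)*4)*(V + 0))*H(4) = (((-4 - 5)*4)*(-15/7 + 0))*(2*4) = (-9*4*(-15/7))*8 = -36*(-15/7)*8 = (540/7)*8 = 4320/7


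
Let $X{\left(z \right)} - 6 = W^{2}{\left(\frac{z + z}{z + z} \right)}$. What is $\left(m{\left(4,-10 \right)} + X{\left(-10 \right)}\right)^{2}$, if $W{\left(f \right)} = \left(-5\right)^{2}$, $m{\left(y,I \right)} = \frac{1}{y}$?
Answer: $\frac{6375625}{16} \approx 3.9848 \cdot 10^{5}$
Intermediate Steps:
$W{\left(f \right)} = 25$
$X{\left(z \right)} = 631$ ($X{\left(z \right)} = 6 + 25^{2} = 6 + 625 = 631$)
$\left(m{\left(4,-10 \right)} + X{\left(-10 \right)}\right)^{2} = \left(\frac{1}{4} + 631\right)^{2} = \left(\frac{2525}{4}\right)^{2} = \frac{6375625}{16}$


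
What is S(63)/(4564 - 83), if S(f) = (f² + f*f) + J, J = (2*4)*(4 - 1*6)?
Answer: 7922/4481 ≈ 1.7679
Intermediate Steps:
J = -16 (J = 8*(4 - 6) = 8*(-2) = -16)
S(f) = -16 + 2*f² (S(f) = (f² + f*f) - 16 = (f² + f²) - 16 = 2*f² - 16 = -16 + 2*f²)
S(63)/(4564 - 83) = (-16 + 2*63²)/(4564 - 83) = (-16 + 2*3969)/4481 = (-16 + 7938)*(1/4481) = 7922*(1/4481) = 7922/4481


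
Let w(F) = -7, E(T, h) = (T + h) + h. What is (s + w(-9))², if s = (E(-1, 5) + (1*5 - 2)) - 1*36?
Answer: 961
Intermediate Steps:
E(T, h) = T + 2*h
s = -24 (s = ((-1 + 2*5) + (1*5 - 2)) - 1*36 = ((-1 + 10) + (5 - 2)) - 36 = (9 + 3) - 36 = 12 - 36 = -24)
(s + w(-9))² = (-24 - 7)² = (-31)² = 961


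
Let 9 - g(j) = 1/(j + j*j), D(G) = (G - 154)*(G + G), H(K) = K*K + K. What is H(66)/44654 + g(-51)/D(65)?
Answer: 64719856177/658724644500 ≈ 0.098250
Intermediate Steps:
H(K) = K + K² (H(K) = K² + K = K + K²)
D(G) = 2*G*(-154 + G) (D(G) = (-154 + G)*(2*G) = 2*G*(-154 + G))
g(j) = 9 - 1/(j + j²) (g(j) = 9 - 1/(j + j*j) = 9 - 1/(j + j²))
H(66)/44654 + g(-51)/D(65) = (66*(1 + 66))/44654 + ((-1 + 9*(-51) + 9*(-51)²)/((-51)*(1 - 51)))/((2*65*(-154 + 65))) = (66*67)*(1/44654) + (-1/51*(-1 - 459 + 9*2601)/(-50))/((2*65*(-89))) = 4422*(1/44654) - 1/51*(-1/50)*(-1 - 459 + 23409)/(-11570) = 2211/22327 - 1/51*(-1/50)*22949*(-1/11570) = 2211/22327 + (22949/2550)*(-1/11570) = 2211/22327 - 22949/29503500 = 64719856177/658724644500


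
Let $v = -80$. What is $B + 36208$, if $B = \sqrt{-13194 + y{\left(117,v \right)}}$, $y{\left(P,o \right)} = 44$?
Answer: $36208 + 5 i \sqrt{526} \approx 36208.0 + 114.67 i$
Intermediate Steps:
$B = 5 i \sqrt{526}$ ($B = \sqrt{-13194 + 44} = \sqrt{-13150} = 5 i \sqrt{526} \approx 114.67 i$)
$B + 36208 = 5 i \sqrt{526} + 36208 = 36208 + 5 i \sqrt{526}$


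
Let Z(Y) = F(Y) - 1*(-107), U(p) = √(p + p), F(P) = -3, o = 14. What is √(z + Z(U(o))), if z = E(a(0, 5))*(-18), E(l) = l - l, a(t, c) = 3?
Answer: 2*√26 ≈ 10.198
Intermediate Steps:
E(l) = 0
U(p) = √2*√p (U(p) = √(2*p) = √2*√p)
Z(Y) = 104 (Z(Y) = -3 - 1*(-107) = -3 + 107 = 104)
z = 0 (z = 0*(-18) = 0)
√(z + Z(U(o))) = √(0 + 104) = √104 = 2*√26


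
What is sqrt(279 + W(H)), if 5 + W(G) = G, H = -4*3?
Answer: sqrt(262) ≈ 16.186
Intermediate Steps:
H = -12
W(G) = -5 + G
sqrt(279 + W(H)) = sqrt(279 + (-5 - 12)) = sqrt(279 - 17) = sqrt(262)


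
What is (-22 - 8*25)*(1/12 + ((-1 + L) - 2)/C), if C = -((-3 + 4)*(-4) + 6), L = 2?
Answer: -259/2 ≈ -129.50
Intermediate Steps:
C = -2 (C = -(1*(-4) + 6) = -(-4 + 6) = -1*2 = -2)
(-22 - 8*25)*(1/12 + ((-1 + L) - 2)/C) = (-22 - 8*25)*(1/12 + ((-1 + 2) - 2)/(-2)) = (-22 - 200)*(1*(1/12) + (1 - 2)*(-½)) = -222*(1/12 - 1*(-½)) = -222*(1/12 + ½) = -222*7/12 = -259/2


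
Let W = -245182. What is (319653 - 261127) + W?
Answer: -186656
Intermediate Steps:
(319653 - 261127) + W = (319653 - 261127) - 245182 = 58526 - 245182 = -186656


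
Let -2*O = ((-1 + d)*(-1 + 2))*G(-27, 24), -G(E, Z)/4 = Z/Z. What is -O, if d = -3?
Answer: 8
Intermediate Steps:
G(E, Z) = -4 (G(E, Z) = -4*Z/Z = -4*1 = -4)
O = -8 (O = -(-1 - 3)*(-1 + 2)*(-4)/2 = -(-4*1)*(-4)/2 = -(-2)*(-4) = -½*16 = -8)
-O = -1*(-8) = 8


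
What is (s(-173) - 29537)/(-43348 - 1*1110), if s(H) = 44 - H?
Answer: 14660/22229 ≈ 0.65950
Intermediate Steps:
(s(-173) - 29537)/(-43348 - 1*1110) = ((44 - 1*(-173)) - 29537)/(-43348 - 1*1110) = ((44 + 173) - 29537)/(-43348 - 1110) = (217 - 29537)/(-44458) = -29320*(-1/44458) = 14660/22229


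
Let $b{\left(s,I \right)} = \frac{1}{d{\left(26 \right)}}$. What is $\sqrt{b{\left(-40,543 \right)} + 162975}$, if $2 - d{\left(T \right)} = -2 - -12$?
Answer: $\frac{\sqrt{2607598}}{4} \approx 403.7$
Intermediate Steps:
$d{\left(T \right)} = -8$ ($d{\left(T \right)} = 2 - \left(-2 - -12\right) = 2 - \left(-2 + 12\right) = 2 - 10 = -8$)
$b{\left(s,I \right)} = - \frac{1}{8}$ ($b{\left(s,I \right)} = \frac{1}{-8} = - \frac{1}{8}$)
$\sqrt{b{\left(-40,543 \right)} + 162975} = \sqrt{- \frac{1}{8} + 162975} = \sqrt{\frac{1303799}{8}} = \frac{\sqrt{2607598}}{4}$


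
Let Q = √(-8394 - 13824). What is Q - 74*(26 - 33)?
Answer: 518 + 23*I*√42 ≈ 518.0 + 149.06*I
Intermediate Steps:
Q = 23*I*√42 (Q = √(-22218) = 23*I*√42 ≈ 149.06*I)
Q - 74*(26 - 33) = 23*I*√42 - 74*(26 - 33) = 23*I*√42 - 74*(-7) = 23*I*√42 + 518 = 518 + 23*I*√42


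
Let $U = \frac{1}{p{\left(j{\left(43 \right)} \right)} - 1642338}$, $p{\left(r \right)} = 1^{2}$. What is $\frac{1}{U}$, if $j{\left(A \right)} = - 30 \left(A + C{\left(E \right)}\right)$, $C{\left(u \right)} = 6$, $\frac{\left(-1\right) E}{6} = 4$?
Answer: $-1642337$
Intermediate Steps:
$E = -24$ ($E = \left(-6\right) 4 = -24$)
$j{\left(A \right)} = -180 - 30 A$ ($j{\left(A \right)} = - 30 \left(A + 6\right) = - 30 \left(6 + A\right) = -180 - 30 A$)
$p{\left(r \right)} = 1$
$U = - \frac{1}{1642337}$ ($U = \frac{1}{1 - 1642338} = \frac{1}{-1642337} = - \frac{1}{1642337} \approx -6.0889 \cdot 10^{-7}$)
$\frac{1}{U} = \frac{1}{- \frac{1}{1642337}} = -1642337$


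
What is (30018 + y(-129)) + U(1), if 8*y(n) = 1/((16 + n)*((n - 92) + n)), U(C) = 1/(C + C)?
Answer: 9497853401/316400 ≈ 30019.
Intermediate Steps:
U(C) = 1/(2*C)
y(n) = 1/(8*(-92 + 2*n)*(16 + n)) (y(n) = 1/(8*(((16 + n)*((n - 92) + n)))) = 1/(8*(((16 + n)*((-92 + n) + n)))) = 1/(8*(((16 + n)*(-92 + 2*n)))) = 1/(8*(((-92 + 2*n)*(16 + n)))) = (1/((-92 + 2*n)*(16 + n)))/8 = 1/(8*(-92 + 2*n)*(16 + n)))
(30018 + y(-129)) + U(1) = (30018 + 1/(16*(-736 + (-129)**2 - 30*(-129)))) + (1/2)/1 = (30018 + 1/(16*(-736 + 16641 + 3870))) + (1/2)*1 = (30018 + (1/16)/19775) + 1/2 = (30018 + (1/16)*(1/19775)) + 1/2 = (30018 + 1/316400) + 1/2 = 9497695201/316400 + 1/2 = 9497853401/316400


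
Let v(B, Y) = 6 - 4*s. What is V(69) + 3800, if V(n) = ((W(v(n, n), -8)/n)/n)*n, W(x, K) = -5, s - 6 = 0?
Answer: 262195/69 ≈ 3799.9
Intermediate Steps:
s = 6 (s = 6 + 0 = 6)
v(B, Y) = -18 (v(B, Y) = 6 - 4*6 = 6 - 24 = -18)
V(n) = -5/n (V(n) = ((-5/n)/n)*n = (-5/n**2)*n = -5/n)
V(69) + 3800 = -5/69 + 3800 = 262195/69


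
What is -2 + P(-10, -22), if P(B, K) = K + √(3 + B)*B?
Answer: -24 - 10*I*√7 ≈ -24.0 - 26.458*I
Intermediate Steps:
P(B, K) = K + B*√(3 + B)
-2 + P(-10, -22) = -2 + (-22 - 10*√(3 - 10)) = -2 + (-22 - 10*I*√7) = -24 - 10*I*√7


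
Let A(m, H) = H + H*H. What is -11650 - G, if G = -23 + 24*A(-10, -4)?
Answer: -11915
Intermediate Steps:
A(m, H) = H + H²
G = 265 (G = -23 + 24*(-4*(1 - 4)) = -23 + 24*(-4*(-3)) = -23 + 24*12 = -23 + 288 = 265)
-11650 - G = -11650 - 1*265 = -11650 - 265 = -11915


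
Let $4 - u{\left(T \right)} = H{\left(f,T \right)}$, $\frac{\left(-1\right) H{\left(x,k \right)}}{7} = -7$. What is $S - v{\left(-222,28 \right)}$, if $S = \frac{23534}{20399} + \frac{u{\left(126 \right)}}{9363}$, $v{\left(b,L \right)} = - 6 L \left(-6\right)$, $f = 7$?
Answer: $- \frac{64101457603}{63665279} \approx -1006.9$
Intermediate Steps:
$H{\left(x,k \right)} = 49$ ($H{\left(x,k \right)} = \left(-7\right) \left(-7\right) = 49$)
$u{\left(T \right)} = -45$ ($u{\left(T \right)} = 4 - 49 = -45$)
$v{\left(b,L \right)} = 36 L$
$S = \frac{73143629}{63665279}$ ($S = \frac{23534}{20399} - \frac{45}{9363} = 23534 \cdot \frac{1}{20399} - \frac{15}{3121} = \frac{23534}{20399} - \frac{15}{3121} = \frac{73143629}{63665279} \approx 1.1489$)
$S - v{\left(-222,28 \right)} = \frac{73143629}{63665279} - 36 \cdot 28 = \frac{73143629}{63665279} - 1008 = - \frac{64101457603}{63665279}$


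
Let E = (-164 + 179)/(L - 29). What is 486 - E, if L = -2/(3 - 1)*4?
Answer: 5351/11 ≈ 486.45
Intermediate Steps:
L = -4 (L = -2/2*4 = -2*½*4 = -1*4 = -4)
E = -5/11 (E = (-164 + 179)/(-4 - 29) = 15/(-33) = 15*(-1/33) = -5/11 ≈ -0.45455)
486 - E = 486 - 1*(-5/11) = 486 + 5/11 = 5351/11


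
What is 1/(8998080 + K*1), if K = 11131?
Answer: 1/9009211 ≈ 1.1100e-7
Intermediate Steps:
1/(8998080 + K*1) = 1/(8998080 + 11131*1) = 1/(8998080 + 11131) = 1/9009211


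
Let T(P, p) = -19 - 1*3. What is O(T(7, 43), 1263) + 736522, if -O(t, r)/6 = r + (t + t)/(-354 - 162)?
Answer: 31344570/43 ≈ 7.2894e+5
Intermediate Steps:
T(P, p) = -22 (T(P, p) = -19 - 3 = -22)
O(t, r) = -6*r + t/43 (O(t, r) = -6*(r + (t + t)/(-354 - 162)) = -6*(r + (2*t)/(-516)) = -6*(r + (2*t)*(-1/516)) = -6*(r - t/258) = -6*r + t/43)
O(T(7, 43), 1263) + 736522 = (-6*1263 + (1/43)*(-22)) + 736522 = (-7578 - 22/43) + 736522 = -325876/43 + 736522 = 31344570/43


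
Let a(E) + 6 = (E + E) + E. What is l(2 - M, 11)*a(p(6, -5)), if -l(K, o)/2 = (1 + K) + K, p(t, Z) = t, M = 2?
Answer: -24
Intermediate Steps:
l(K, o) = -2 - 4*K (l(K, o) = -2*((1 + K) + K) = -2*(1 + 2*K) = -2 - 4*K)
a(E) = -6 + 3*E (a(E) = -6 + ((E + E) + E) = -6 + (2*E + E) = -6 + 3*E)
l(2 - M, 11)*a(p(6, -5)) = (-2 - 4*(2 - 1*2))*(-6 + 3*6) = (-2 - 4*(2 - 2))*(-6 + 18) = (-2 - 4*0)*12 = (-2 + 0)*12 = -2*12 = -24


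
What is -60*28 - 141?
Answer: -1821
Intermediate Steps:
-60*28 - 141 = -1680 - 141 = -1821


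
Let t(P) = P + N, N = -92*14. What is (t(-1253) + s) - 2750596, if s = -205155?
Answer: -2958292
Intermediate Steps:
N = -1288
t(P) = -1288 + P (t(P) = P - 1288 = -1288 + P)
(t(-1253) + s) - 2750596 = ((-1288 - 1253) - 205155) - 2750596 = (-2541 - 205155) - 2750596 = -207696 - 2750596 = -2958292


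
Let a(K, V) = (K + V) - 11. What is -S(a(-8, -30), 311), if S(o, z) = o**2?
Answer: -2401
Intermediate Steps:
a(K, V) = -11 + K + V
-S(a(-8, -30), 311) = -(-11 - 8 - 30)**2 = -1*(-49)**2 = -1*2401 = -2401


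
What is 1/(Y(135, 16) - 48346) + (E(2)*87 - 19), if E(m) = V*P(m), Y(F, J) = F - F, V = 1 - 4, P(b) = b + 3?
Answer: -64010105/48346 ≈ -1324.0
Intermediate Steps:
P(b) = 3 + b
V = -3
Y(F, J) = 0
E(m) = -9 - 3*m (E(m) = -3*(3 + m) = -9 - 3*m)
1/(Y(135, 16) - 48346) + (E(2)*87 - 19) = 1/(0 - 48346) + ((-9 - 3*2)*87 - 19) = 1/(-48346) + ((-9 - 6)*87 - 19) = -1/48346 + (-15*87 - 19) = -1/48346 + (-1305 - 19) = -1/48346 - 1324 = -64010105/48346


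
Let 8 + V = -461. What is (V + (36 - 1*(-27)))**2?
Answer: 164836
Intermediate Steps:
V = -469 (V = -8 - 461 = -469)
(V + (36 - 1*(-27)))**2 = (-469 + (36 - 1*(-27)))**2 = (-469 + (36 + 27))**2 = (-469 + 63)**2 = (-406)**2 = 164836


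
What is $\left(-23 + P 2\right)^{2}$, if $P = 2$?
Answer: $361$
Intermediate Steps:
$\left(-23 + P 2\right)^{2} = \left(-23 + 2 \cdot 2\right)^{2} = \left(-23 + 4\right)^{2} = \left(-19\right)^{2} = 361$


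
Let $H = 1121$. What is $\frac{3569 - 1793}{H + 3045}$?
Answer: $\frac{888}{2083} \approx 0.42631$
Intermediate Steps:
$\frac{3569 - 1793}{H + 3045} = \frac{3569 - 1793}{1121 + 3045} = \frac{1776}{4166} = 1776 \cdot \frac{1}{4166} = \frac{888}{2083}$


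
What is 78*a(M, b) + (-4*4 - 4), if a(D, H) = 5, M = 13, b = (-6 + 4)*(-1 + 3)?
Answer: 370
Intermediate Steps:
b = -4 (b = -2*2 = -4)
78*a(M, b) + (-4*4 - 4) = 78*5 + (-4*4 - 4) = 390 + (-16 - 4) = 390 - 20 = 370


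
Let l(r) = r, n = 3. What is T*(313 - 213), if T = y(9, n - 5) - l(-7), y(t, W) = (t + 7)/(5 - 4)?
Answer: 2300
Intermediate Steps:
y(t, W) = 7 + t (y(t, W) = (7 + t)/1 = (7 + t)*1 = 7 + t)
T = 23 (T = (7 + 9) - 1*(-7) = 16 + 7 = 23)
T*(313 - 213) = 23*(313 - 213) = 23*100 = 2300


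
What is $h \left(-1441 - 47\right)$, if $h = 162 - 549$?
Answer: $575856$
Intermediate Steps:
$h = -387$
$h \left(-1441 - 47\right) = - 387 \left(-1441 - 47\right) = \left(-387\right) \left(-1488\right) = 575856$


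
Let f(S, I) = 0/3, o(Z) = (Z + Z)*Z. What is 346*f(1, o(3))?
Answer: 0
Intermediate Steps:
o(Z) = 2*Z² (o(Z) = (2*Z)*Z = 2*Z²)
f(S, I) = 0 (f(S, I) = 0*(⅓) = 0)
346*f(1, o(3)) = 346*0 = 0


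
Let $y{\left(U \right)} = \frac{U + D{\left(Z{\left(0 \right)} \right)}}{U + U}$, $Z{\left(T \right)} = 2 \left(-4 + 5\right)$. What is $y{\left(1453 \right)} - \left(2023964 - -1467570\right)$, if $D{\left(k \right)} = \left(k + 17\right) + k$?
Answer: $- \frac{5073198165}{1453} \approx -3.4915 \cdot 10^{6}$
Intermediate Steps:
$Z{\left(T \right)} = 2$ ($Z{\left(T \right)} = 2 \cdot 1 = 2$)
$D{\left(k \right)} = 17 + 2 k$ ($D{\left(k \right)} = \left(17 + k\right) + k = 17 + 2 k$)
$y{\left(U \right)} = \frac{21 + U}{2 U}$ ($y{\left(U \right)} = \frac{U + \left(17 + 2 \cdot 2\right)}{U + U} = \frac{U + \left(17 + 4\right)}{2 U} = \left(U + 21\right) \frac{1}{2 U} = \left(21 + U\right) \frac{1}{2 U} = \frac{21 + U}{2 U}$)
$y{\left(1453 \right)} - \left(2023964 - -1467570\right) = \frac{21 + 1453}{2 \cdot 1453} - \left(2023964 - -1467570\right) = \frac{1}{2} \cdot \frac{1}{1453} \cdot 1474 - \left(2023964 + 1467570\right) = \frac{737}{1453} - 3491534 = - \frac{5073198165}{1453}$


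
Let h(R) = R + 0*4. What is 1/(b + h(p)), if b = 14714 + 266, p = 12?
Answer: 1/14992 ≈ 6.6702e-5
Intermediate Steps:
h(R) = R (h(R) = R + 0 = R)
b = 14980
1/(b + h(p)) = 1/(14980 + 12) = 1/14992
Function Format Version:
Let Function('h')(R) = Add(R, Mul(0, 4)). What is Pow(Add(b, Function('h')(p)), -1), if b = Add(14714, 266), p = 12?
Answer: Rational(1, 14992) ≈ 6.6702e-5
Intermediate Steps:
Function('h')(R) = R (Function('h')(R) = Add(R, 0) = R)
b = 14980
Pow(Add(b, Function('h')(p)), -1) = Pow(Add(14980, 12), -1) = Pow(14992, -1) = Rational(1, 14992)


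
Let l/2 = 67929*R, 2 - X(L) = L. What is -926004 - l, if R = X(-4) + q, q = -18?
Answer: 704292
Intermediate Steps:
X(L) = 2 - L
R = -12 (R = (2 - 1*(-4)) - 18 = (2 + 4) - 18 = 6 - 18 = -12)
l = -1630296 (l = 2*(67929*(-12)) = 2*(-815148) = -1630296)
-926004 - l = -926004 - 1*(-1630296) = -926004 + 1630296 = 704292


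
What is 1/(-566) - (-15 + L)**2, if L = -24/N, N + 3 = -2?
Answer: -1472191/14150 ≈ -104.04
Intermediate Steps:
N = -5 (N = -3 - 2 = -5)
L = 24/5 (L = -24/(-5) = -24*(-1/5) = 24/5 ≈ 4.8000)
1/(-566) - (-15 + L)**2 = 1/(-566) - (-15 + 24/5)**2 = -1/566 - (-51/5)**2 = -1/566 - 1*2601/25 = -1/566 - 2601/25 = -1472191/14150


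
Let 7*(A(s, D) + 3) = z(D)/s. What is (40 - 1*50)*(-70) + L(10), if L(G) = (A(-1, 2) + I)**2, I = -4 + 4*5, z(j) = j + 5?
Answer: 844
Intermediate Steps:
z(j) = 5 + j
A(s, D) = -3 + (5 + D)/(7*s) (A(s, D) = -3 + ((5 + D)/s)/7 = -3 + (5 + D)/(7*s))
I = 16 (I = -4 + 20 = 16)
L(G) = 144 (L(G) = ((1/7)*(5 + 2 - 21*(-1))/(-1) + 16)**2 = ((1/7)*(-1)*(5 + 2 + 21) + 16)**2 = ((1/7)*(-1)*28 + 16)**2 = (-4 + 16)**2 = 12**2 = 144)
(40 - 1*50)*(-70) + L(10) = (40 - 1*50)*(-70) + 144 = (40 - 50)*(-70) + 144 = -10*(-70) + 144 = 700 + 144 = 844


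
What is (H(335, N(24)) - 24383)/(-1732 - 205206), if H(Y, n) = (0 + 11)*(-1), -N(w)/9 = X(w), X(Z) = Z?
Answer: 12197/103469 ≈ 0.11788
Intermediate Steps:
N(w) = -9*w
H(Y, n) = -11 (H(Y, n) = 11*(-1) = -11)
(H(335, N(24)) - 24383)/(-1732 - 205206) = (-11 - 24383)/(-1732 - 205206) = -24394/(-206938) = -24394*(-1/206938) = 12197/103469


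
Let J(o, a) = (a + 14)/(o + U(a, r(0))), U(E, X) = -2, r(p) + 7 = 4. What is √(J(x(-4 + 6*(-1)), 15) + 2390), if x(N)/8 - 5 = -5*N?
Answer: √458519862/438 ≈ 48.888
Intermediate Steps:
r(p) = -3 (r(p) = -7 + 4 = -3)
x(N) = 40 - 40*N (x(N) = 40 + 8*(-5*N) = 40 - 40*N)
J(o, a) = (14 + a)/(-2 + o) (J(o, a) = (a + 14)/(o - 2) = (14 + a)/(-2 + o))
√(J(x(-4 + 6*(-1)), 15) + 2390) = √((14 + 15)/(-2 + (40 - 40*(-4 + 6*(-1)))) + 2390) = √(29/(-2 + (40 - 40*(-4 - 6))) + 2390) = √(29/(-2 + (40 - 40*(-10))) + 2390) = √(29/(-2 + (40 + 400)) + 2390) = √(29/(-2 + 440) + 2390) = √(29/438 + 2390) = √(1046849/438) = √458519862/438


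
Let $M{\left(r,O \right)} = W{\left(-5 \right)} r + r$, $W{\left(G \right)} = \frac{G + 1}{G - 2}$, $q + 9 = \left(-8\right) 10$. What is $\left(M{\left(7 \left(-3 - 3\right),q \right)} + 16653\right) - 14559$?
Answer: $2028$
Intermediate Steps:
$q = -89$ ($q = -9 - 80 = -89$)
$W{\left(G \right)} = \frac{1 + G}{-2 + G}$
$M{\left(r,O \right)} = \frac{11 r}{7}$ ($M{\left(r,O \right)} = \frac{1 - 5}{-2 - 5} r + r = \frac{1}{-7} \left(-4\right) r + r = \left(- \frac{1}{7}\right) \left(-4\right) r + r = \frac{4 r}{7} + r = \frac{11 r}{7}$)
$\left(M{\left(7 \left(-3 - 3\right),q \right)} + 16653\right) - 14559 = \left(\frac{11 \cdot 7 \left(-3 - 3\right)}{7} + 16653\right) - 14559 = \left(\frac{11 \cdot 7 \left(-6\right)}{7} + 16653\right) - 14559 = \left(\frac{11}{7} \left(-42\right) + 16653\right) - 14559 = \left(-66 + 16653\right) - 14559 = 16587 - 14559 = 2028$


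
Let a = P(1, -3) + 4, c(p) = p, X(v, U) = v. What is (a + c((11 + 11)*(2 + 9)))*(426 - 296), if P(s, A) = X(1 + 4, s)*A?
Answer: 30030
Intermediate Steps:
P(s, A) = 5*A (P(s, A) = (1 + 4)*A = 5*A)
a = -11 (a = 5*(-3) + 4 = -15 + 4 = -11)
(a + c((11 + 11)*(2 + 9)))*(426 - 296) = (-11 + (11 + 11)*(2 + 9))*(426 - 296) = (-11 + 22*11)*130 = (-11 + 242)*130 = 231*130 = 30030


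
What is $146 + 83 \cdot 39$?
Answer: $3383$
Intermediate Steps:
$146 + 83 \cdot 39 = 146 + 3237 = 3383$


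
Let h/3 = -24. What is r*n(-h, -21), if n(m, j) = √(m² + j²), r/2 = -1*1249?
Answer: -187350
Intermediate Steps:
h = -72 (h = 3*(-24) = -72)
r = -2498 (r = 2*(-1*1249) = 2*(-1249) = -2498)
n(m, j) = √(j² + m²)
r*n(-h, -21) = -2498*√((-21)² + (-1*(-72))²) = -2498*√(441 + 72²) = -2498*√(441 + 5184) = -2498*√5625 = -2498*75 = -187350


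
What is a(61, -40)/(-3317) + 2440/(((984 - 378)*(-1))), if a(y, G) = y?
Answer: -4065223/1005051 ≈ -4.0448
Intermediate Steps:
a(61, -40)/(-3317) + 2440/(((984 - 378)*(-1))) = 61/(-3317) + 2440/(((984 - 378)*(-1))) = 61*(-1/3317) + 2440/((606*(-1))) = -61/3317 + 2440/(-606) = -61/3317 + 2440*(-1/606) = -61/3317 - 1220/303 = -4065223/1005051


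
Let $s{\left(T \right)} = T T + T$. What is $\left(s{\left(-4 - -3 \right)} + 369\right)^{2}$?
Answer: $136161$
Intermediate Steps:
$s{\left(T \right)} = T + T^{2}$ ($s{\left(T \right)} = T^{2} + T = T + T^{2}$)
$\left(s{\left(-4 - -3 \right)} + 369\right)^{2} = \left(\left(-4 - -3\right) \left(1 - 1\right) + 369\right)^{2} = \left(\left(-4 + 3\right) \left(1 + \left(-4 + 3\right)\right) + 369\right)^{2} = \left(- (1 - 1) + 369\right)^{2} = \left(\left(-1\right) 0 + 369\right)^{2} = \left(0 + 369\right)^{2} = 369^{2} = 136161$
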